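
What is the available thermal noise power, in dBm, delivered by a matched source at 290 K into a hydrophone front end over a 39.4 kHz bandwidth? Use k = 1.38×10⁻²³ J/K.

P_n = kTB = 1.38×10⁻²³ × 290 × 3.94×10⁴ = 1.58×10⁻¹⁶ W
In dBm: 10 log₁₀(1.58×10⁻¹⁶ / 10⁻³) = −128.0 dBm

−128.0 dBm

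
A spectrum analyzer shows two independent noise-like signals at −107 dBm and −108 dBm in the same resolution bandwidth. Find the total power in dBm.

Convert to linear, add, convert back:
P₁ = 2.00×10⁻¹⁴ W, P₂ = 1.58×10⁻¹⁴ W
P_tot = 3.58×10⁻¹⁴ W → 10 log₁₀(P_tot / 10⁻³) = −104.5 dBm

−104.5 dBm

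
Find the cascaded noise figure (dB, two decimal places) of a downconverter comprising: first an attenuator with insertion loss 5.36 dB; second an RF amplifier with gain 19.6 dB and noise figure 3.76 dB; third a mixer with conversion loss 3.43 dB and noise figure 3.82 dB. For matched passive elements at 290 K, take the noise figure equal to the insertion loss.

Convert to linear (a loss of L dB is a gain of −L dB): F_i = 10^(NF_i/10), G_i = 10^(G_i,dB/10)
  Stage 1: F_1 = 10^(5.36/10) = 3.436, G_1 = 10^(−5.36/10) = 0.2911
  Stage 2: F_2 = 10^(3.76/10) = 2.377, G_2 = 10^(19.6/10) = 91.20
  Stage 3: F_3 = 10^(3.82/10) = 2.410, G_3 = 10^(−3.43/10) = 0.4539
Friis cascade:
  F = 3.436 + (2.377 − 1)/0.2911 + (2.410 − 1)/26.55 = 8.219
NF = 10 log₁₀(8.219) = 9.15 dB

9.15 dB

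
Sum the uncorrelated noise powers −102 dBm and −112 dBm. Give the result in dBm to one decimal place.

Convert to linear, add, convert back:
P₁ = 6.31×10⁻¹⁴ W, P₂ = 6.31×10⁻¹⁵ W
P_tot = 6.94×10⁻¹⁴ W → 10 log₁₀(P_tot / 10⁻³) = −101.6 dBm

−101.6 dBm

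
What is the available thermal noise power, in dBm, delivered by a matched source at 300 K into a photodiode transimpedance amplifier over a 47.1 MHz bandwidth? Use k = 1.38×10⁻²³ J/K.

−97.1 dBm

P_n = kTB = 1.38×10⁻²³ × 300 × 4.71×10⁷ = 1.95×10⁻¹³ W
In dBm: 10 log₁₀(1.95×10⁻¹³ / 10⁻³) = −97.1 dBm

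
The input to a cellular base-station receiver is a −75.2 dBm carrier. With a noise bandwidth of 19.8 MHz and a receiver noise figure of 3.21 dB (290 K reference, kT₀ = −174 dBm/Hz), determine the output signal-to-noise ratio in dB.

Noise floor: N = −174 + 10 log₁₀(B) + NF
10 log₁₀(1.98×10⁷) = 72.97 dB
N = −174 + 72.97 + 3.21 = −97.82 dBm
SNR = P_sig − N = −75.2 − (−97.82) = 22.62 dB → 22.6 dB

22.6 dB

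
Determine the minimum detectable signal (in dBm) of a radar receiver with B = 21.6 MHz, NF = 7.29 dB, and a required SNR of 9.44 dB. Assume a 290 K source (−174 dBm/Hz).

Sensitivity = −174 + 10 log₁₀(B) + NF + SNR_min
= −174 + 73.34 + 7.29 + 9.44
= −83.93 dBm → −83.9 dBm

−83.9 dBm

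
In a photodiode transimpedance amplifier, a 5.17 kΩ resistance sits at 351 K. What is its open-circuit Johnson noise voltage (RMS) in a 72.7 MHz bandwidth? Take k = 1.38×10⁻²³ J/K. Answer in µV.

V_n = √(4kTRB)
4kTRB = 4 × 1.38×10⁻²³ × 351 × 5.17×10³ × 7.27×10⁷ = 7.28×10⁻⁹ V²
V_n = √(7.28×10⁻⁹) = 8.53×10⁻⁵ V = 85.3 µV

85.3 µV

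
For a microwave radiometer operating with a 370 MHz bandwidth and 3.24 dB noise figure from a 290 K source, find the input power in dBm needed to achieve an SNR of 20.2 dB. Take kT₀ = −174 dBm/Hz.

−64.9 dBm

Sensitivity = −174 + 10 log₁₀(B) + NF + SNR_min
= −174 + 85.68 + 3.24 + 20.2
= −64.88 dBm → −64.9 dBm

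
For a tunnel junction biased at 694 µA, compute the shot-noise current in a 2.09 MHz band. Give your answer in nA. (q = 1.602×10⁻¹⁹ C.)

I_n = √(2qI·B)
2qI·B = 2 × 1.602×10⁻¹⁹ × 6.94×10⁻⁴ × 2.09×10⁶ = 4.65×10⁻¹⁶ A²
I_n = √(4.65×10⁻¹⁶) = 2.16×10⁻⁸ A = 21.6 nA

21.6 nA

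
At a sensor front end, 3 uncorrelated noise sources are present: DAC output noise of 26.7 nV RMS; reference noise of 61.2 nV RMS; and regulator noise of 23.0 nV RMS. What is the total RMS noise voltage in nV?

70.6 nV

Uncorrelated sources add in power (mean-square): V_tot = √(ΣV_i²)
V_tot = √[(2.67×10⁻⁸)² + (6.12×10⁻⁸)² + (2.30×10⁻⁸)²] = 7.06×10⁻⁸ V = 70.6 nV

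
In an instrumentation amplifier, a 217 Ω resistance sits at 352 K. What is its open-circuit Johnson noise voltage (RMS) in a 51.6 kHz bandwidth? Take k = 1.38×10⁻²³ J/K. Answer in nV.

V_n = √(4kTRB)
4kTRB = 4 × 1.38×10⁻²³ × 352 × 2.17×10² × 5.16×10⁴ = 2.18×10⁻¹³ V²
V_n = √(2.18×10⁻¹³) = 4.66×10⁻⁷ V = 466 nV

466 nV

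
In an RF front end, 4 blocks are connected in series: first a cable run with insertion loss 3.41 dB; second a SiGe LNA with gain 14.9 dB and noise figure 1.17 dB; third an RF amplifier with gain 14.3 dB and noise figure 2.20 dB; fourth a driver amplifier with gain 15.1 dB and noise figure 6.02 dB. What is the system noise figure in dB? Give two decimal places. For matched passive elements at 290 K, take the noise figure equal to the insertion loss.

4.66 dB

Convert to linear (a loss of L dB is a gain of −L dB): F_i = 10^(NF_i/10), G_i = 10^(G_i,dB/10)
  Stage 1: F_1 = 10^(3.41/10) = 2.193, G_1 = 10^(−3.41/10) = 0.4560
  Stage 2: F_2 = 10^(1.17/10) = 1.309, G_2 = 10^(14.9/10) = 30.90
  Stage 3: F_3 = 10^(2.20/10) = 1.660, G_3 = 10^(14.3/10) = 26.92
  Stage 4: F_4 = 10^(6.02/10) = 3.999, G_4 = 10^(15.1/10) = 32.36
Friis cascade:
  F = 2.193 + (1.309 − 1)/0.4560 + (1.660 − 1)/14.09 + (3.999 − 1)/379.3 = 2.925
NF = 10 log₁₀(2.925) = 4.66 dB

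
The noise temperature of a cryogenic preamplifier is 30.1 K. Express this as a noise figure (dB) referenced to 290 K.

0.429 dB

F = 1 + T_e/T₀ = 1 + 30.1/290 = 1.10379
NF = 10 log₁₀(1.10379) = 0.429 dB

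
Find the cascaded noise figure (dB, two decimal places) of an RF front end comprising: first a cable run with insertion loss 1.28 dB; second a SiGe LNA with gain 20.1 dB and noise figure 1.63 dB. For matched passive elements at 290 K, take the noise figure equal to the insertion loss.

Convert to linear (a loss of L dB is a gain of −L dB): F_i = 10^(NF_i/10), G_i = 10^(G_i,dB/10)
  Stage 1: F_1 = 10^(1.28/10) = 1.343, G_1 = 10^(−1.28/10) = 0.7447
  Stage 2: F_2 = 10^(1.63/10) = 1.455, G_2 = 10^(20.1/10) = 102.3
Friis cascade:
  F = 1.343 + (1.455 − 1)/0.7447 = 1.954
NF = 10 log₁₀(1.954) = 2.91 dB

2.91 dB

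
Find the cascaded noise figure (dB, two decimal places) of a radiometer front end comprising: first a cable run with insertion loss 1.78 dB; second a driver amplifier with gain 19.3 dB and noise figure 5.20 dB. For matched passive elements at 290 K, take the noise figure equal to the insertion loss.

6.98 dB

Convert to linear (a loss of L dB is a gain of −L dB): F_i = 10^(NF_i/10), G_i = 10^(G_i,dB/10)
  Stage 1: F_1 = 10^(1.78/10) = 1.507, G_1 = 10^(−1.78/10) = 0.6637
  Stage 2: F_2 = 10^(5.20/10) = 3.311, G_2 = 10^(19.3/10) = 85.11
Friis cascade:
  F = 1.507 + (3.311 − 1)/0.6637 = 4.989
NF = 10 log₁₀(4.989) = 6.98 dB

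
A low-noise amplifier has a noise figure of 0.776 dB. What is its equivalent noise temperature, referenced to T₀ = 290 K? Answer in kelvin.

F = 10^(0.776/10) = 1.19564
T_e = (F − 1)·T₀ = (1.19564 − 1) × 290 = 56.7 K

56.7 K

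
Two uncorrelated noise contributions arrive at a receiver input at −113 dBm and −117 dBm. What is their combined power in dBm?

−111.5 dBm

Convert to linear, add, convert back:
P₁ = 5.01×10⁻¹⁵ W, P₂ = 2.00×10⁻¹⁵ W
P_tot = 7.01×10⁻¹⁵ W → 10 log₁₀(P_tot / 10⁻³) = −111.5 dBm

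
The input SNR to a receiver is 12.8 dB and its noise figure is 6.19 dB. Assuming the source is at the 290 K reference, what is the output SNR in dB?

6.61 dB

By definition F = SNR_in/SNR_out, so in dB: SNR_out = SNR_in − NF
SNR_out = 12.8 − 6.19 = 6.61 dB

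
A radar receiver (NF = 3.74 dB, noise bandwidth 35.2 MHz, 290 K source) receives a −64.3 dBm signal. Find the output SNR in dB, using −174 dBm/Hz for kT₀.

Noise floor: N = −174 + 10 log₁₀(B) + NF
10 log₁₀(3.52×10⁷) = 75.47 dB
N = −174 + 75.47 + 3.74 = −94.79 dBm
SNR = P_sig − N = −64.3 − (−94.79) = 30.49 dB → 30.5 dB

30.5 dB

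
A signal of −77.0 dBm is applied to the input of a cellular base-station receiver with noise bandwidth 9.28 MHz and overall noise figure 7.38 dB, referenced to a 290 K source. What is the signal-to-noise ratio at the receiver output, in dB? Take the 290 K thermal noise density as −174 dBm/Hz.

19.9 dB

Noise floor: N = −174 + 10 log₁₀(B) + NF
10 log₁₀(9.28×10⁶) = 69.68 dB
N = −174 + 69.68 + 7.38 = −96.94 dBm
SNR = P_sig − N = −77.0 − (−96.94) = 19.94 dB → 19.9 dB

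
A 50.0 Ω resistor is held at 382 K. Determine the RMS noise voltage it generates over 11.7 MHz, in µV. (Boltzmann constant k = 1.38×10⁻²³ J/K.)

3.51 µV

V_n = √(4kTRB)
4kTRB = 4 × 1.38×10⁻²³ × 382 × 5.00×10¹ × 1.17×10⁷ = 1.23×10⁻¹¹ V²
V_n = √(1.23×10⁻¹¹) = 3.51×10⁻⁶ V = 3.51 µV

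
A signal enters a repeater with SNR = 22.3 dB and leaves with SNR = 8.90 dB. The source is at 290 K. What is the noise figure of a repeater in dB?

13.40 dB

NF (dB) = SNR_in(dB) − SNR_out(dB) when the source is at T₀
NF = 22.3 − 8.90 = 13.40 dB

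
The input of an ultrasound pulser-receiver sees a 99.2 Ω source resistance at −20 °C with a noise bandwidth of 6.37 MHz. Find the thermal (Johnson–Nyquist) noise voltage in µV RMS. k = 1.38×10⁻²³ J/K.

T = −20 °C + 273.15 = 253.15 K
V_n = √(4kTRB)
4kTRB = 4 × 1.38×10⁻²³ × 253.15 × 9.92×10¹ × 6.37×10⁶ = 8.83×10⁻¹² V²
V_n = √(8.83×10⁻¹²) = 2.97×10⁻⁶ V = 2.97 µV

2.97 µV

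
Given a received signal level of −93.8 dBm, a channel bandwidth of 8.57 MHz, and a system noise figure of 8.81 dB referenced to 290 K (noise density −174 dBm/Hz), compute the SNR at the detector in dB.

Noise floor: N = −174 + 10 log₁₀(B) + NF
10 log₁₀(8.57×10⁶) = 69.33 dB
N = −174 + 69.33 + 8.81 = −95.86 dBm
SNR = P_sig − N = −93.8 − (−95.86) = 2.06 dB → 2.1 dB

2.1 dB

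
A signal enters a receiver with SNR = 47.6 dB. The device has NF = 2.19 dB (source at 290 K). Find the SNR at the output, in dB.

45.41 dB

By definition F = SNR_in/SNR_out, so in dB: SNR_out = SNR_in − NF
SNR_out = 47.6 − 2.19 = 45.41 dB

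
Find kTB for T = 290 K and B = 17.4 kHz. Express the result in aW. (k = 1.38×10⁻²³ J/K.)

P_n = kTB = 1.38×10⁻²³ × 290 × 1.74×10⁴ = 6.96×10⁻¹⁷ W = 69.6 aW

69.6 aW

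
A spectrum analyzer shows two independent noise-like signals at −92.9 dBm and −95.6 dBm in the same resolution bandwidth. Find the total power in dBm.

Convert to linear, add, convert back:
P₁ = 5.13×10⁻¹³ W, P₂ = 2.75×10⁻¹³ W
P_tot = 7.88×10⁻¹³ W → 10 log₁₀(P_tot / 10⁻³) = −91.0 dBm

−91.0 dBm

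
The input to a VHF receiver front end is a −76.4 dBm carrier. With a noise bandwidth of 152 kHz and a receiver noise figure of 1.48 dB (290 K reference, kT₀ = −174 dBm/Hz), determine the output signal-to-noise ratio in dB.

44.3 dB

Noise floor: N = −174 + 10 log₁₀(B) + NF
10 log₁₀(1.52×10⁵) = 51.82 dB
N = −174 + 51.82 + 1.48 = −120.70 dBm
SNR = P_sig − N = −76.4 − (−120.70) = 44.30 dB → 44.3 dB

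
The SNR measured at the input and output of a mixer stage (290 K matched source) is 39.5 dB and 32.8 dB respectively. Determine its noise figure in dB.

NF (dB) = SNR_in(dB) − SNR_out(dB) when the source is at T₀
NF = 39.5 − 32.8 = 6.7 dB

6.7 dB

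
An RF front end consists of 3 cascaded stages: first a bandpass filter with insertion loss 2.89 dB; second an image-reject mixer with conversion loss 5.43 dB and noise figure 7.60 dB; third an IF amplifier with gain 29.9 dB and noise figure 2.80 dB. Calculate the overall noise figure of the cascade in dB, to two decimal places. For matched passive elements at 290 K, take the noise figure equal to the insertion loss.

12.39 dB

Convert to linear (a loss of L dB is a gain of −L dB): F_i = 10^(NF_i/10), G_i = 10^(G_i,dB/10)
  Stage 1: F_1 = 10^(2.89/10) = 1.945, G_1 = 10^(−2.89/10) = 0.5140
  Stage 2: F_2 = 10^(7.60/10) = 5.754, G_2 = 10^(−5.43/10) = 0.2864
  Stage 3: F_3 = 10^(2.80/10) = 1.905, G_3 = 10^(29.9/10) = 977.2
Friis cascade:
  F = 1.945 + (5.754 − 1)/0.5140 + (1.905 − 1)/0.1472 = 17.34
NF = 10 log₁₀(17.34) = 12.39 dB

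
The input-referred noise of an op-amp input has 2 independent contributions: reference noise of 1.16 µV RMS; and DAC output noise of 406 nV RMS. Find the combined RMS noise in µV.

1.23 µV

Uncorrelated sources add in power (mean-square): V_tot = √(ΣV_i²)
V_tot = √[(1.16×10⁻⁶)² + (4.06×10⁻⁷)²] = 1.23×10⁻⁶ V = 1.23 µV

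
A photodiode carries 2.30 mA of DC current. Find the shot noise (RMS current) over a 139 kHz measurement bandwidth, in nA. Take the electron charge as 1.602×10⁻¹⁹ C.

I_n = √(2qI·B)
2qI·B = 2 × 1.602×10⁻¹⁹ × 2.30×10⁻³ × 1.39×10⁵ = 1.02×10⁻¹⁶ A²
I_n = √(1.02×10⁻¹⁶) = 1.01×10⁻⁸ A = 10.1 nA

10.1 nA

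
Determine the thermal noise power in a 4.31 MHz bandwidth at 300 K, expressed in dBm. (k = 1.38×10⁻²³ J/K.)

P_n = kTB = 1.38×10⁻²³ × 300 × 4.31×10⁶ = 1.78×10⁻¹⁴ W
In dBm: 10 log₁₀(1.78×10⁻¹⁴ / 10⁻³) = −107.5 dBm

−107.5 dBm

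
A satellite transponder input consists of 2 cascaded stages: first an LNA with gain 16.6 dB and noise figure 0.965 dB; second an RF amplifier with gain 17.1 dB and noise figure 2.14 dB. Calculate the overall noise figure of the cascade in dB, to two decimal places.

1.01 dB

Convert to linear (a loss of L dB is a gain of −L dB): F_i = 10^(NF_i/10), G_i = 10^(G_i,dB/10)
  Stage 1: F_1 = 10^(0.965/10) = 1.249, G_1 = 10^(16.6/10) = 45.71
  Stage 2: F_2 = 10^(2.14/10) = 1.637, G_2 = 10^(17.1/10) = 51.29
Friis cascade:
  F = 1.249 + (1.637 − 1)/45.71 = 1.263
NF = 10 log₁₀(1.263) = 1.01 dB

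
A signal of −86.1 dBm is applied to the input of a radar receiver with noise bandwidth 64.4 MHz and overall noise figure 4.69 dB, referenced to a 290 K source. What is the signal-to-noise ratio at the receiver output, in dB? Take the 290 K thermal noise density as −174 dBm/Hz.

Noise floor: N = −174 + 10 log₁₀(B) + NF
10 log₁₀(6.44×10⁷) = 78.09 dB
N = −174 + 78.09 + 4.69 = −91.22 dBm
SNR = P_sig − N = −86.1 − (−91.22) = 5.12 dB → 5.1 dB

5.1 dB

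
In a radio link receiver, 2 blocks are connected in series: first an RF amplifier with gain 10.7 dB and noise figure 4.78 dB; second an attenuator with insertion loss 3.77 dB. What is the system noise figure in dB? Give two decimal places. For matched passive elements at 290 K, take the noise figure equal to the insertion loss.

4.95 dB

Convert to linear (a loss of L dB is a gain of −L dB): F_i = 10^(NF_i/10), G_i = 10^(G_i,dB/10)
  Stage 1: F_1 = 10^(4.78/10) = 3.006, G_1 = 10^(10.7/10) = 11.75
  Stage 2: F_2 = 10^(3.77/10) = 2.382, G_2 = 10^(−3.77/10) = 0.4198
Friis cascade:
  F = 3.006 + (2.382 − 1)/11.75 = 3.124
NF = 10 log₁₀(3.124) = 4.95 dB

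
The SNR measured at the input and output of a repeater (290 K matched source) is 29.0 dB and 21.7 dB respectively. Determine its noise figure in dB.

NF (dB) = SNR_in(dB) − SNR_out(dB) when the source is at T₀
NF = 29.0 − 21.7 = 7.3 dB

7.3 dB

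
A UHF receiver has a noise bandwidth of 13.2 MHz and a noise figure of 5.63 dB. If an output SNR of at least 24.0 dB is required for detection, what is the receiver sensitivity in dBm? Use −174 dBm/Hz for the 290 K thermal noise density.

Sensitivity = −174 + 10 log₁₀(B) + NF + SNR_min
= −174 + 71.21 + 5.63 + 24.0
= −73.16 dBm → −73.2 dBm

−73.2 dBm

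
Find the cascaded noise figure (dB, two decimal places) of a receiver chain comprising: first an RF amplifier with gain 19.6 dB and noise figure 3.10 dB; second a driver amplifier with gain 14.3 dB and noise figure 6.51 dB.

Convert to linear (a loss of L dB is a gain of −L dB): F_i = 10^(NF_i/10), G_i = 10^(G_i,dB/10)
  Stage 1: F_1 = 10^(3.10/10) = 2.042, G_1 = 10^(19.6/10) = 91.20
  Stage 2: F_2 = 10^(6.51/10) = 4.477, G_2 = 10^(14.3/10) = 26.92
Friis cascade:
  F = 2.042 + (4.477 − 1)/91.20 = 2.080
NF = 10 log₁₀(2.080) = 3.18 dB

3.18 dB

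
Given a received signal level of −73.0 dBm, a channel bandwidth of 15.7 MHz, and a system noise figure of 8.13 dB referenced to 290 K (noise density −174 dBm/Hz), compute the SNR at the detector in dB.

Noise floor: N = −174 + 10 log₁₀(B) + NF
10 log₁₀(1.57×10⁷) = 71.96 dB
N = −174 + 71.96 + 8.13 = −93.91 dBm
SNR = P_sig − N = −73.0 − (−93.91) = 20.91 dB → 20.9 dB

20.9 dB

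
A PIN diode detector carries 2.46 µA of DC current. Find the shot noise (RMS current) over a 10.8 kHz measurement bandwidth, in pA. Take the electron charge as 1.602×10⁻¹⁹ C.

I_n = √(2qI·B)
2qI·B = 2 × 1.602×10⁻¹⁹ × 2.46×10⁻⁶ × 1.08×10⁴ = 8.51×10⁻²¹ A²
I_n = √(8.51×10⁻²¹) = 9.23×10⁻¹¹ A = 92.3 pA

92.3 pA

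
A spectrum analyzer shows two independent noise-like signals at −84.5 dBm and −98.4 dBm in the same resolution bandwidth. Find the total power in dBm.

−84.3 dBm

Convert to linear, add, convert back:
P₁ = 3.55×10⁻¹² W, P₂ = 1.45×10⁻¹³ W
P_tot = 3.69×10⁻¹² W → 10 log₁₀(P_tot / 10⁻³) = −84.3 dBm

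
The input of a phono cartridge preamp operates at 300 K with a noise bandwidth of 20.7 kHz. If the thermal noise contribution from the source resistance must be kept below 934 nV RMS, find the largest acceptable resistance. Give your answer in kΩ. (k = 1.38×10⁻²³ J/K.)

2.54 kΩ

Johnson–Nyquist: V_n = √(4kTRB) ⇒ R = V_n² / (4kTB)
4kTB = 4 × 1.38×10⁻²³ × 300 × 2.07×10⁴ = 3.43×10⁻¹⁶
R = (9.34×10⁻⁷)² / 3.43×10⁻¹⁶ = 2.54×10³ Ω = 2.54 kΩ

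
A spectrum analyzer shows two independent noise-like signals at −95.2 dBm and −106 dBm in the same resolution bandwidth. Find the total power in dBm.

Convert to linear, add, convert back:
P₁ = 3.02×10⁻¹³ W, P₂ = 2.51×10⁻¹⁴ W
P_tot = 3.27×10⁻¹³ W → 10 log₁₀(P_tot / 10⁻³) = −94.9 dBm

−94.9 dBm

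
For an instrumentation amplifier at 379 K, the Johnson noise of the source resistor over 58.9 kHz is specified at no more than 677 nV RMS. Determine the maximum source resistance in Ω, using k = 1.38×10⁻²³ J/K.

372 Ω

Johnson–Nyquist: V_n = √(4kTRB) ⇒ R = V_n² / (4kTB)
4kTB = 4 × 1.38×10⁻²³ × 379 × 5.89×10⁴ = 1.23×10⁻¹⁵
R = (6.77×10⁻⁷)² / 1.23×10⁻¹⁵ = 3.72×10² Ω = 372 Ω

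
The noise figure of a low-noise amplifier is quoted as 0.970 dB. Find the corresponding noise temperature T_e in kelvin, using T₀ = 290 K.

F = 10^(0.970/10) = 1.25026
T_e = (F − 1)·T₀ = (1.25026 − 1) × 290 = 72.6 K

72.6 K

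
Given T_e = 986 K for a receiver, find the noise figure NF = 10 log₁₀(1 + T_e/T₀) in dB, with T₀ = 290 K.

F = 1 + T_e/T₀ = 1 + 986/290 = 4.4
NF = 10 log₁₀(4.4) = 6.43 dB

6.43 dB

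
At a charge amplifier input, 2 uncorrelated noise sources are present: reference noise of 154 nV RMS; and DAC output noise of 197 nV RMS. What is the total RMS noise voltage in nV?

250 nV

Uncorrelated sources add in power (mean-square): V_tot = √(ΣV_i²)
V_tot = √[(1.54×10⁻⁷)² + (1.97×10⁻⁷)²] = 2.50×10⁻⁷ V = 250 nV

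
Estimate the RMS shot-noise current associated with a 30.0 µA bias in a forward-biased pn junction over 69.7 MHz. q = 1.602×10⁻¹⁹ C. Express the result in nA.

I_n = √(2qI·B)
2qI·B = 2 × 1.602×10⁻¹⁹ × 3.00×10⁻⁵ × 6.97×10⁷ = 6.70×10⁻¹⁶ A²
I_n = √(6.70×10⁻¹⁶) = 2.59×10⁻⁸ A = 25.9 nA

25.9 nA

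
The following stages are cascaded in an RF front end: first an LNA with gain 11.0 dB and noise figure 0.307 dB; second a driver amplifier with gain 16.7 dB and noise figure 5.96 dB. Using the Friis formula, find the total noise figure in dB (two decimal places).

Convert to linear (a loss of L dB is a gain of −L dB): F_i = 10^(NF_i/10), G_i = 10^(G_i,dB/10)
  Stage 1: F_1 = 10^(0.307/10) = 1.073, G_1 = 10^(11.0/10) = 12.59
  Stage 2: F_2 = 10^(5.96/10) = 3.945, G_2 = 10^(16.7/10) = 46.77
Friis cascade:
  F = 1.073 + (3.945 − 1)/12.59 = 1.307
NF = 10 log₁₀(1.307) = 1.16 dB

1.16 dB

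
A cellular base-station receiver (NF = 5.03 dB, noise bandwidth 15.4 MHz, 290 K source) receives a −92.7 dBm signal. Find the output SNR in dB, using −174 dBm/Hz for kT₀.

Noise floor: N = −174 + 10 log₁₀(B) + NF
10 log₁₀(1.54×10⁷) = 71.88 dB
N = −174 + 71.88 + 5.03 = −97.09 dBm
SNR = P_sig − N = −92.7 − (−97.09) = 4.39 dB → 4.4 dB

4.4 dB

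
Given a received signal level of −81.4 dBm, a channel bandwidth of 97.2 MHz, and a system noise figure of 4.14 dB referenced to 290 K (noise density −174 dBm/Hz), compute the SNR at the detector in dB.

8.6 dB

Noise floor: N = −174 + 10 log₁₀(B) + NF
10 log₁₀(9.72×10⁷) = 79.88 dB
N = −174 + 79.88 + 4.14 = −89.98 dBm
SNR = P_sig − N = −81.4 − (−89.98) = 8.58 dB → 8.6 dB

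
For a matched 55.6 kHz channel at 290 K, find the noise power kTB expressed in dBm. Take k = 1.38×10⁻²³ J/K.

P_n = kTB = 1.38×10⁻²³ × 290 × 5.56×10⁴ = 2.23×10⁻¹⁶ W
In dBm: 10 log₁₀(2.23×10⁻¹⁶ / 10⁻³) = −126.5 dBm

−126.5 dBm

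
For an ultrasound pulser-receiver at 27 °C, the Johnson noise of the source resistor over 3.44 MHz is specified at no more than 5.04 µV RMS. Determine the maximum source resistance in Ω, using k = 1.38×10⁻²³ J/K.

446 Ω

T = 27 °C + 273.15 = 300.15 K
Johnson–Nyquist: V_n = √(4kTRB) ⇒ R = V_n² / (4kTB)
4kTB = 4 × 1.38×10⁻²³ × 300.15 × 3.44×10⁶ = 5.70×10⁻¹⁴
R = (5.04×10⁻⁶)² / 5.70×10⁻¹⁴ = 4.46×10² Ω = 446 Ω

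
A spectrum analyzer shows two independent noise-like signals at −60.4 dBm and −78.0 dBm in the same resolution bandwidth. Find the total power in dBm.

Convert to linear, add, convert back:
P₁ = 9.12×10⁻¹⁰ W, P₂ = 1.58×10⁻¹¹ W
P_tot = 9.28×10⁻¹⁰ W → 10 log₁₀(P_tot / 10⁻³) = −60.3 dBm

−60.3 dBm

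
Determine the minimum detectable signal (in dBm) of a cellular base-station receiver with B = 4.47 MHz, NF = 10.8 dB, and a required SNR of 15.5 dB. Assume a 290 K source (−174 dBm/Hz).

−81.2 dBm

Sensitivity = −174 + 10 log₁₀(B) + NF + SNR_min
= −174 + 66.5 + 10.8 + 15.5
= −81.2 dBm → −81.2 dBm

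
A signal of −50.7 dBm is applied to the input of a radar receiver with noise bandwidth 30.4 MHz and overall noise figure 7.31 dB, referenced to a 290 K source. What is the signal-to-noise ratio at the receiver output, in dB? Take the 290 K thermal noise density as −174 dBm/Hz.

Noise floor: N = −174 + 10 log₁₀(B) + NF
10 log₁₀(3.04×10⁷) = 74.83 dB
N = −174 + 74.83 + 7.31 = −91.86 dBm
SNR = P_sig − N = −50.7 − (−91.86) = 41.16 dB → 41.2 dB

41.2 dB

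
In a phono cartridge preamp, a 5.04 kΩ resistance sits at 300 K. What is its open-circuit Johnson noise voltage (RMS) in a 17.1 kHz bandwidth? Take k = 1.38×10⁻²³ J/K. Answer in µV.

1.19 µV

V_n = √(4kTRB)
4kTRB = 4 × 1.38×10⁻²³ × 300 × 5.04×10³ × 1.71×10⁴ = 1.43×10⁻¹² V²
V_n = √(1.43×10⁻¹²) = 1.19×10⁻⁶ V = 1.19 µV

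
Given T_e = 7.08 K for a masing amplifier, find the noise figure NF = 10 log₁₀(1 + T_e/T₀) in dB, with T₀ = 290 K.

F = 1 + T_e/T₀ = 1 + 7.08/290 = 1.02441
NF = 10 log₁₀(1.02441) = 0.105 dB

0.105 dB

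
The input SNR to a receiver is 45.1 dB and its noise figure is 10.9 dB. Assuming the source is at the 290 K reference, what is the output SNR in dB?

34.2 dB

By definition F = SNR_in/SNR_out, so in dB: SNR_out = SNR_in − NF
SNR_out = 45.1 − 10.9 = 34.2 dB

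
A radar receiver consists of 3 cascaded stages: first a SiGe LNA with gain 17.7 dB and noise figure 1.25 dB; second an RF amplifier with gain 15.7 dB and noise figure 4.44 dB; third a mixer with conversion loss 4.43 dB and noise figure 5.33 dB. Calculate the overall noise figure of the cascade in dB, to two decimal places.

1.35 dB

Convert to linear (a loss of L dB is a gain of −L dB): F_i = 10^(NF_i/10), G_i = 10^(G_i,dB/10)
  Stage 1: F_1 = 10^(1.25/10) = 1.334, G_1 = 10^(17.7/10) = 58.88
  Stage 2: F_2 = 10^(4.44/10) = 2.780, G_2 = 10^(15.7/10) = 37.15
  Stage 3: F_3 = 10^(5.33/10) = 3.412, G_3 = 10^(−4.43/10) = 0.3606
Friis cascade:
  F = 1.334 + (2.780 − 1)/58.88 + (3.412 − 1)/2188 = 1.365
NF = 10 log₁₀(1.365) = 1.35 dB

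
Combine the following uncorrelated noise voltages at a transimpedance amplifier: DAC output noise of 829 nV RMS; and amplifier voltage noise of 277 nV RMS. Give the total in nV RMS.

Uncorrelated sources add in power (mean-square): V_tot = √(ΣV_i²)
V_tot = √[(8.29×10⁻⁷)² + (2.77×10⁻⁷)²] = 8.74×10⁻⁷ V = 874 nV

874 nV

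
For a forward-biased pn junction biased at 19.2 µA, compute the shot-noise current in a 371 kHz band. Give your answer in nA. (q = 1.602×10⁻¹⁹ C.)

1.51 nA

I_n = √(2qI·B)
2qI·B = 2 × 1.602×10⁻¹⁹ × 1.92×10⁻⁵ × 3.71×10⁵ = 2.28×10⁻¹⁸ A²
I_n = √(2.28×10⁻¹⁸) = 1.51×10⁻⁹ A = 1.51 nA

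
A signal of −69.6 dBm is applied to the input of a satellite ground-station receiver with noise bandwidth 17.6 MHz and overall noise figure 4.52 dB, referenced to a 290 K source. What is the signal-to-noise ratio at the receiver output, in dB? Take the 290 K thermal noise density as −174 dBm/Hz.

27.4 dB

Noise floor: N = −174 + 10 log₁₀(B) + NF
10 log₁₀(1.76×10⁷) = 72.46 dB
N = −174 + 72.46 + 4.52 = −97.02 dBm
SNR = P_sig − N = −69.6 − (−97.02) = 27.42 dB → 27.4 dB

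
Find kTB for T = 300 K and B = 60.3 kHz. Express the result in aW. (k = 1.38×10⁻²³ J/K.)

P_n = kTB = 1.38×10⁻²³ × 300 × 6.03×10⁴ = 2.50×10⁻¹⁶ W = 250 aW

250 aW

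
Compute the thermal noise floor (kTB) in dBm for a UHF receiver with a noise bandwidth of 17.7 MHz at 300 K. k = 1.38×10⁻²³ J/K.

−101.4 dBm

P_n = kTB = 1.38×10⁻²³ × 300 × 1.77×10⁷ = 7.33×10⁻¹⁴ W
In dBm: 10 log₁₀(7.33×10⁻¹⁴ / 10⁻³) = −101.4 dBm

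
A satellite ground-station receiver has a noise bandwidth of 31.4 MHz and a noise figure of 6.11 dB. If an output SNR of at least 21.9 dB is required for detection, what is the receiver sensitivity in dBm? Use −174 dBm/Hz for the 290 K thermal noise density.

−71.0 dBm

Sensitivity = −174 + 10 log₁₀(B) + NF + SNR_min
= −174 + 74.97 + 6.11 + 21.9
= −71.02 dBm → −71.0 dBm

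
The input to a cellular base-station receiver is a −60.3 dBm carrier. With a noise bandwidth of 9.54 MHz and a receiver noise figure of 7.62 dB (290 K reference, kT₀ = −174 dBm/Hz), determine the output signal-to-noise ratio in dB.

Noise floor: N = −174 + 10 log₁₀(B) + NF
10 log₁₀(9.54×10⁶) = 69.8 dB
N = −174 + 69.8 + 7.62 = −96.58 dBm
SNR = P_sig − N = −60.3 − (−96.58) = 36.28 dB → 36.3 dB

36.3 dB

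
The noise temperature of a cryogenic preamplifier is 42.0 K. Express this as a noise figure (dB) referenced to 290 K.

F = 1 + T_e/T₀ = 1 + 42.0/290 = 1.14483
NF = 10 log₁₀(1.14483) = 0.587 dB

0.587 dB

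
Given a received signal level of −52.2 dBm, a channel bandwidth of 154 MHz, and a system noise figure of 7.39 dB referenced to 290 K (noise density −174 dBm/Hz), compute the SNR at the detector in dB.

Noise floor: N = −174 + 10 log₁₀(B) + NF
10 log₁₀(1.54×10⁸) = 81.88 dB
N = −174 + 81.88 + 7.39 = −84.73 dBm
SNR = P_sig − N = −52.2 − (−84.73) = 32.53 dB → 32.5 dB

32.5 dB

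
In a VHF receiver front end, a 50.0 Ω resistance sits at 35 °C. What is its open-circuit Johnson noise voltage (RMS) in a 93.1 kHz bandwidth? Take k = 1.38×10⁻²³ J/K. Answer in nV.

T = 35 °C + 273.15 = 308.15 K
V_n = √(4kTRB)
4kTRB = 4 × 1.38×10⁻²³ × 308.15 × 5.00×10¹ × 9.31×10⁴ = 7.92×10⁻¹⁴ V²
V_n = √(7.92×10⁻¹⁴) = 2.81×10⁻⁷ V = 281 nV

281 nV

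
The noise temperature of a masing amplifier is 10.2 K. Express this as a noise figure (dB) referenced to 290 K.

F = 1 + T_e/T₀ = 1 + 10.2/290 = 1.03517
NF = 10 log₁₀(1.03517) = 0.150 dB

0.150 dB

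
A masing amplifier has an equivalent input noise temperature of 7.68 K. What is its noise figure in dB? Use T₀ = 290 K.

0.114 dB

F = 1 + T_e/T₀ = 1 + 7.68/290 = 1.02648
NF = 10 log₁₀(1.02648) = 0.114 dB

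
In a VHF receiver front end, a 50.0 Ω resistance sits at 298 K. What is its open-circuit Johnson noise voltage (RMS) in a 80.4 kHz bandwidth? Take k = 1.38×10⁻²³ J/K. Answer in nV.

257 nV

V_n = √(4kTRB)
4kTRB = 4 × 1.38×10⁻²³ × 298 × 5.00×10¹ × 8.04×10⁴ = 6.61×10⁻¹⁴ V²
V_n = √(6.61×10⁻¹⁴) = 2.57×10⁻⁷ V = 257 nV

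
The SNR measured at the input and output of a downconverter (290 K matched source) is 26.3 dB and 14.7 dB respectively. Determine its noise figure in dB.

NF (dB) = SNR_in(dB) − SNR_out(dB) when the source is at T₀
NF = 26.3 − 14.7 = 11.6 dB

11.6 dB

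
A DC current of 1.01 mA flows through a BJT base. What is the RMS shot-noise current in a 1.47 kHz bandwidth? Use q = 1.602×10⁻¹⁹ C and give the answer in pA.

690 pA

I_n = √(2qI·B)
2qI·B = 2 × 1.602×10⁻¹⁹ × 1.01×10⁻³ × 1.47×10³ = 4.76×10⁻¹⁹ A²
I_n = √(4.76×10⁻¹⁹) = 6.90×10⁻¹⁰ A = 690 pA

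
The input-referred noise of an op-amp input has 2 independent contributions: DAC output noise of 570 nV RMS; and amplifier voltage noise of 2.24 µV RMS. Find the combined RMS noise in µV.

2.31 µV

Uncorrelated sources add in power (mean-square): V_tot = √(ΣV_i²)
V_tot = √[(5.70×10⁻⁷)² + (2.24×10⁻⁶)²] = 2.31×10⁻⁶ V = 2.31 µV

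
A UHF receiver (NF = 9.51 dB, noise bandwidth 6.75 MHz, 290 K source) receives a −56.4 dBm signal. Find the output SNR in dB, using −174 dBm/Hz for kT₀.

39.8 dB

Noise floor: N = −174 + 10 log₁₀(B) + NF
10 log₁₀(6.75×10⁶) = 68.29 dB
N = −174 + 68.29 + 9.51 = −96.20 dBm
SNR = P_sig − N = −56.4 − (−96.20) = 39.80 dB → 39.8 dB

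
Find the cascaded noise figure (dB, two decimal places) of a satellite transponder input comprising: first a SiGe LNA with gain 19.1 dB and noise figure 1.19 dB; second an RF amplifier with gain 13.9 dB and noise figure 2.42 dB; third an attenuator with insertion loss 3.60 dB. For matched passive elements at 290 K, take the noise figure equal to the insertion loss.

Convert to linear (a loss of L dB is a gain of −L dB): F_i = 10^(NF_i/10), G_i = 10^(G_i,dB/10)
  Stage 1: F_1 = 10^(1.19/10) = 1.315, G_1 = 10^(19.1/10) = 81.28
  Stage 2: F_2 = 10^(2.42/10) = 1.746, G_2 = 10^(13.9/10) = 24.55
  Stage 3: F_3 = 10^(3.60/10) = 2.291, G_3 = 10^(−3.60/10) = 0.4365
Friis cascade:
  F = 1.315 + (1.746 − 1)/81.28 + (2.291 − 1)/1995 = 1.325
NF = 10 log₁₀(1.325) = 1.22 dB

1.22 dB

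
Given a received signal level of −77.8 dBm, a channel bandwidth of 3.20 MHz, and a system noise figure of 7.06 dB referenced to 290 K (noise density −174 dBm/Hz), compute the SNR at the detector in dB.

Noise floor: N = −174 + 10 log₁₀(B) + NF
10 log₁₀(3.20×10⁶) = 65.05 dB
N = −174 + 65.05 + 7.06 = −101.89 dBm
SNR = P_sig − N = −77.8 − (−101.89) = 24.09 dB → 24.1 dB

24.1 dB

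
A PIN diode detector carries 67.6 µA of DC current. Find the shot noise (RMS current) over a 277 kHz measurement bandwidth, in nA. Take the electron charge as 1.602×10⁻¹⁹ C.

2.45 nA

I_n = √(2qI·B)
2qI·B = 2 × 1.602×10⁻¹⁹ × 6.76×10⁻⁵ × 2.77×10⁵ = 6.00×10⁻¹⁸ A²
I_n = √(6.00×10⁻¹⁸) = 2.45×10⁻⁹ A = 2.45 nA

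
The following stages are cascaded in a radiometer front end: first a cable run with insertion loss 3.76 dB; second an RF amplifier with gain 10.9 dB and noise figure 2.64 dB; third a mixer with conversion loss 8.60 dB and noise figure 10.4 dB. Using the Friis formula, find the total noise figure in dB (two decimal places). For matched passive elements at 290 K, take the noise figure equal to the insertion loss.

7.99 dB

Convert to linear (a loss of L dB is a gain of −L dB): F_i = 10^(NF_i/10), G_i = 10^(G_i,dB/10)
  Stage 1: F_1 = 10^(3.76/10) = 2.377, G_1 = 10^(−3.76/10) = 0.4207
  Stage 2: F_2 = 10^(2.64/10) = 1.837, G_2 = 10^(10.9/10) = 12.30
  Stage 3: F_3 = 10^(10.4/10) = 10.96, G_3 = 10^(−8.60/10) = 0.1380
Friis cascade:
  F = 2.377 + (1.837 − 1)/0.4207 + (10.96 − 1)/5.176 = 6.290
NF = 10 log₁₀(6.290) = 7.99 dB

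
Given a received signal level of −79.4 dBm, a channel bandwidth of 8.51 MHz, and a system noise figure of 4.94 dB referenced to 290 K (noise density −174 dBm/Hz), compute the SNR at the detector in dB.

20.4 dB

Noise floor: N = −174 + 10 log₁₀(B) + NF
10 log₁₀(8.51×10⁶) = 69.3 dB
N = −174 + 69.3 + 4.94 = −99.76 dBm
SNR = P_sig − N = −79.4 − (−99.76) = 20.36 dB → 20.4 dB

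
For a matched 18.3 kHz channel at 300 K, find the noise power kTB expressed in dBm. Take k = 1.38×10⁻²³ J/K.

−131.2 dBm

P_n = kTB = 1.38×10⁻²³ × 300 × 1.83×10⁴ = 7.58×10⁻¹⁷ W
In dBm: 10 log₁₀(7.58×10⁻¹⁷ / 10⁻³) = −131.2 dBm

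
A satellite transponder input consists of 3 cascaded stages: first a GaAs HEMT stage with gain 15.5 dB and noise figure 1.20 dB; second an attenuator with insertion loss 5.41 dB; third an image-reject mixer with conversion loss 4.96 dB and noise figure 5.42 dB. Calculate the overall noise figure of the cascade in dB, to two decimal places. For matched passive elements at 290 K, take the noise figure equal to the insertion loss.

Convert to linear (a loss of L dB is a gain of −L dB): F_i = 10^(NF_i/10), G_i = 10^(G_i,dB/10)
  Stage 1: F_1 = 10^(1.20/10) = 1.318, G_1 = 10^(15.5/10) = 35.48
  Stage 2: F_2 = 10^(5.41/10) = 3.475, G_2 = 10^(−5.41/10) = 0.2877
  Stage 3: F_3 = 10^(5.42/10) = 3.483, G_3 = 10^(−4.96/10) = 0.3192
Friis cascade:
  F = 1.318 + (3.475 − 1)/35.48 + (3.483 − 1)/10.21 = 1.631
NF = 10 log₁₀(1.631) = 2.13 dB

2.13 dB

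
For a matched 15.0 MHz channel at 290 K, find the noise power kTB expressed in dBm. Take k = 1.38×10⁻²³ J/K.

P_n = kTB = 1.38×10⁻²³ × 290 × 1.50×10⁷ = 6.00×10⁻¹⁴ W
In dBm: 10 log₁₀(6.00×10⁻¹⁴ / 10⁻³) = −102.2 dBm

−102.2 dBm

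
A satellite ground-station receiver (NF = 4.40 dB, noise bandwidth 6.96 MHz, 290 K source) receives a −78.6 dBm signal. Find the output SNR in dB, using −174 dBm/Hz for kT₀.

Noise floor: N = −174 + 10 log₁₀(B) + NF
10 log₁₀(6.96×10⁶) = 68.43 dB
N = −174 + 68.43 + 4.40 = −101.17 dBm
SNR = P_sig − N = −78.6 − (−101.17) = 22.57 dB → 22.6 dB

22.6 dB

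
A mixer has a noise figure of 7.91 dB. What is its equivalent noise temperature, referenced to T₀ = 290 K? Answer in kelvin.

F = 10^(7.91/10) = 6.18016
T_e = (F − 1)·T₀ = (6.18016 − 1) × 290 = 1502 K

1502 K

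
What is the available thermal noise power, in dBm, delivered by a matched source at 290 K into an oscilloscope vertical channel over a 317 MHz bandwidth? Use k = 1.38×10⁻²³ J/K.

P_n = kTB = 1.38×10⁻²³ × 290 × 3.17×10⁸ = 1.27×10⁻¹² W
In dBm: 10 log₁₀(1.27×10⁻¹² / 10⁻³) = −89.0 dBm

−89.0 dBm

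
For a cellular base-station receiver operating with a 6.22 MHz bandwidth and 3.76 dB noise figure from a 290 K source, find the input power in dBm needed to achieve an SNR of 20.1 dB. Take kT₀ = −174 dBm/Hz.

−82.2 dBm

Sensitivity = −174 + 10 log₁₀(B) + NF + SNR_min
= −174 + 67.94 + 3.76 + 20.1
= −82.20 dBm → −82.2 dBm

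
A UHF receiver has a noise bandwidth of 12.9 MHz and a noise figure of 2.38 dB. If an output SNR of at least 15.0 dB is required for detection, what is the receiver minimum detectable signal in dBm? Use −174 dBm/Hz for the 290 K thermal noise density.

Sensitivity = −174 + 10 log₁₀(B) + NF + SNR_min
= −174 + 71.11 + 2.38 + 15.0
= −85.51 dBm → −85.5 dBm

−85.5 dBm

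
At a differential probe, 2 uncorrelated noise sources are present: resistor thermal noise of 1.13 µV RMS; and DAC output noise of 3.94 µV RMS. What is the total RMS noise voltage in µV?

Uncorrelated sources add in power (mean-square): V_tot = √(ΣV_i²)
V_tot = √[(1.13×10⁻⁶)² + (3.94×10⁻⁶)²] = 4.10×10⁻⁶ V = 4.10 µV

4.10 µV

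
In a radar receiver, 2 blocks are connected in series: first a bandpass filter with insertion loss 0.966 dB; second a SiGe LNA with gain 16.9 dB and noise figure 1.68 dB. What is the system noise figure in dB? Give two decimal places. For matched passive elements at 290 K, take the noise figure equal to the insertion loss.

Convert to linear (a loss of L dB is a gain of −L dB): F_i = 10^(NF_i/10), G_i = 10^(G_i,dB/10)
  Stage 1: F_1 = 10^(0.966/10) = 1.249, G_1 = 10^(−0.966/10) = 0.8006
  Stage 2: F_2 = 10^(1.68/10) = 1.472, G_2 = 10^(16.9/10) = 48.98
Friis cascade:
  F = 1.249 + (1.472 − 1)/0.8006 = 1.839
NF = 10 log₁₀(1.839) = 2.65 dB

2.65 dB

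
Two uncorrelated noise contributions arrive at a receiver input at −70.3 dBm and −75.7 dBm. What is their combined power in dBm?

Convert to linear, add, convert back:
P₁ = 9.33×10⁻¹¹ W, P₂ = 2.69×10⁻¹¹ W
P_tot = 1.20×10⁻¹⁰ W → 10 log₁₀(P_tot / 10⁻³) = −69.2 dBm

−69.2 dBm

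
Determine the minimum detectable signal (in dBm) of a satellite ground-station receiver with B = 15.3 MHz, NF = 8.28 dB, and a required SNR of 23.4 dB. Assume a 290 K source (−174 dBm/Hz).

−70.5 dBm

Sensitivity = −174 + 10 log₁₀(B) + NF + SNR_min
= −174 + 71.85 + 8.28 + 23.4
= −70.47 dBm → −70.5 dBm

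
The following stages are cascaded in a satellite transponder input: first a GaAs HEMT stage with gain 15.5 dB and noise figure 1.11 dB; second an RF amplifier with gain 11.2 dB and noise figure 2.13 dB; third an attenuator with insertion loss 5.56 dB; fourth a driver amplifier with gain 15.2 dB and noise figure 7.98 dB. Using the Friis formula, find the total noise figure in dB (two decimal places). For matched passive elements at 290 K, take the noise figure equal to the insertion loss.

1.32 dB

Convert to linear (a loss of L dB is a gain of −L dB): F_i = 10^(NF_i/10), G_i = 10^(G_i,dB/10)
  Stage 1: F_1 = 10^(1.11/10) = 1.291, G_1 = 10^(15.5/10) = 35.48
  Stage 2: F_2 = 10^(2.13/10) = 1.633, G_2 = 10^(11.2/10) = 13.18
  Stage 3: F_3 = 10^(5.56/10) = 3.597, G_3 = 10^(−5.56/10) = 0.2780
  Stage 4: F_4 = 10^(7.98/10) = 6.281, G_4 = 10^(15.2/10) = 33.11
Friis cascade:
  F = 1.291 + (1.633 − 1)/35.48 + (3.597 − 1)/467.7 + (6.281 − 1)/130.0 = 1.355
NF = 10 log₁₀(1.355) = 1.32 dB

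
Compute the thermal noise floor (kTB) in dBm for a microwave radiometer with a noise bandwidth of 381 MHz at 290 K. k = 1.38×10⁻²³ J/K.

−88.2 dBm

P_n = kTB = 1.38×10⁻²³ × 290 × 3.81×10⁸ = 1.52×10⁻¹² W
In dBm: 10 log₁₀(1.52×10⁻¹² / 10⁻³) = −88.2 dBm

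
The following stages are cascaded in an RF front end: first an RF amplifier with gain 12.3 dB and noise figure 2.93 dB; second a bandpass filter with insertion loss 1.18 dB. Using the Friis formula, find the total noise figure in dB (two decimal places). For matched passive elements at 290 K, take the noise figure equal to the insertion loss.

2.97 dB

Convert to linear (a loss of L dB is a gain of −L dB): F_i = 10^(NF_i/10), G_i = 10^(G_i,dB/10)
  Stage 1: F_1 = 10^(2.93/10) = 1.963, G_1 = 10^(12.3/10) = 16.98
  Stage 2: F_2 = 10^(1.18/10) = 1.312, G_2 = 10^(−1.18/10) = 0.7621
Friis cascade:
  F = 1.963 + (1.312 − 1)/16.98 = 1.982
NF = 10 log₁₀(1.982) = 2.97 dB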